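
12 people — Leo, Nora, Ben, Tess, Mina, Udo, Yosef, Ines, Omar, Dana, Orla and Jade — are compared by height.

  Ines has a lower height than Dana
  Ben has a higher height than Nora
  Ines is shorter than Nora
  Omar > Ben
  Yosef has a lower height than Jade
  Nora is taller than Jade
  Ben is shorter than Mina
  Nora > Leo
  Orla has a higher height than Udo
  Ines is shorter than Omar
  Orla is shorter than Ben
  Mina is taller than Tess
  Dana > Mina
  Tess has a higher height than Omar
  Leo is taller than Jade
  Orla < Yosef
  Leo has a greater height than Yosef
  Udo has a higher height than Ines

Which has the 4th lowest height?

The consecutive relations fix a unique order: Ines < Udo < Orla < Yosef < Jade < Leo < Nora < Ben < Omar < Tess < Mina < Dana.
The 4th smallest is Yosef.

Yosef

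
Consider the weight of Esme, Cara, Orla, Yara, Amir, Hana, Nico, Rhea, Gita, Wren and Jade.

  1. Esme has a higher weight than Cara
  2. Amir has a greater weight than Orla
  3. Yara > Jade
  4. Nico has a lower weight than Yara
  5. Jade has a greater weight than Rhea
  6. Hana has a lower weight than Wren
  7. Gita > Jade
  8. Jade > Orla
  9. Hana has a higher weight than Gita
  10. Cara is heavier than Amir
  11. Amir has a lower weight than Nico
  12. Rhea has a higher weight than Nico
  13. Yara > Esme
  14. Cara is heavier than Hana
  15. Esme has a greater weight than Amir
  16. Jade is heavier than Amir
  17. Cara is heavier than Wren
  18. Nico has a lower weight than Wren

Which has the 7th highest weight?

Jade

The consecutive relations fix a unique order: Orla < Amir < Nico < Rhea < Jade < Gita < Hana < Wren < Cara < Esme < Yara.
Counting 7 from the largest end gives Jade.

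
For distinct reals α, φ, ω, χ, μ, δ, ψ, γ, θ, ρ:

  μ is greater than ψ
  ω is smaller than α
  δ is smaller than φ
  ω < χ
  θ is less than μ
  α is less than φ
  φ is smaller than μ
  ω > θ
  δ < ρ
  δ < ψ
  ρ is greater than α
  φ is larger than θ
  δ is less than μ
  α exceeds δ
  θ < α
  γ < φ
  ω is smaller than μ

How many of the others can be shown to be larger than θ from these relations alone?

6

The elements the relations force above θ are ω, χ, α, φ, μ, ρ — no chain reaches any other.
That is 6.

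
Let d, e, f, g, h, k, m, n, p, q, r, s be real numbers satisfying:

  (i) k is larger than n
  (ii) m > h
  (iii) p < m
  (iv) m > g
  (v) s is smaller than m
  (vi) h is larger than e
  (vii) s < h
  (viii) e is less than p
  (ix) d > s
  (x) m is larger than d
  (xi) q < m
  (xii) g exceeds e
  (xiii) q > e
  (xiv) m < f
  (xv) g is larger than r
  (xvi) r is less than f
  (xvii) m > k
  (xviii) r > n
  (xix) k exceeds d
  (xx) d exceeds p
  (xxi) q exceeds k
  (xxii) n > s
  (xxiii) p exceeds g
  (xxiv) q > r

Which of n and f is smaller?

n

n < r < g < p < d < k < q < m < f, by transitivity through r, g, p, d, k, q, m.
So n < f; n is the smaller of the two.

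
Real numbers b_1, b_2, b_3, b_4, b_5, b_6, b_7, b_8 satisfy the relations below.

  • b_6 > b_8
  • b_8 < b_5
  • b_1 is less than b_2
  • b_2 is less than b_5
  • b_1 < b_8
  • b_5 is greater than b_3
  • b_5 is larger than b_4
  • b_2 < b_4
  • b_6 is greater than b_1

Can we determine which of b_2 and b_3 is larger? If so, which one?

Following every chain through b_3: above b_3 we get b_5.
b_2 is not reached, and no chain runs the other way from b_2 to b_3.
So the given relations leave the order of b_3 and b_2 undetermined.

undetermined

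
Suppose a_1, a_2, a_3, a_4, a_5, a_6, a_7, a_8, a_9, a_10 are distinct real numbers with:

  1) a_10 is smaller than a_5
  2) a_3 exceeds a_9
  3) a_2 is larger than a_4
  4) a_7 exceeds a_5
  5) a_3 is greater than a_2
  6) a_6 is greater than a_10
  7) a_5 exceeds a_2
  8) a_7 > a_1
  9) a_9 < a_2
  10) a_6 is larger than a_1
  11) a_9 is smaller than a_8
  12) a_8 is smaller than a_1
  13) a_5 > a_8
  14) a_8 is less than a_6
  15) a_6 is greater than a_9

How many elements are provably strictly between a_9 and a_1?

1

Chaining upward from a_9 reaches: a_8, a_2, a_3, a_5, a_7, a_6.
Chaining downward from a_1 reaches: a_8.
Strictly between a_9 and a_1 are those in both lists: a_8 — 1 element.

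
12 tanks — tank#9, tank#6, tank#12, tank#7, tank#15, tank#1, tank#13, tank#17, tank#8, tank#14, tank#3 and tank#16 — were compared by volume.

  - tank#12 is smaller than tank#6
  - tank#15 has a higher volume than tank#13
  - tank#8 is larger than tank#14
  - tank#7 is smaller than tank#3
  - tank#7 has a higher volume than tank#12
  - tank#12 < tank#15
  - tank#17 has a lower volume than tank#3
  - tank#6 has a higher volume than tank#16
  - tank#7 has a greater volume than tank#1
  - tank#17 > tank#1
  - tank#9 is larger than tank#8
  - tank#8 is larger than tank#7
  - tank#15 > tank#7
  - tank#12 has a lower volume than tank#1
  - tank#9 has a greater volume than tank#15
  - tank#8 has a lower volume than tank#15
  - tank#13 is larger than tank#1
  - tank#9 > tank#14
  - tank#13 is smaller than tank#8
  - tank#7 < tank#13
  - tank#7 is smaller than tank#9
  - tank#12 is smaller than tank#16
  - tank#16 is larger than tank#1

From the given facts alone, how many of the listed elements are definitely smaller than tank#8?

From tank#8 the given relations immediately reach tank#14, tank#7, tank#13.
From those, tank#12, tank#1 — 5 in total.
No other element is forced below tank#8 by the given relations, so the count is 5.

5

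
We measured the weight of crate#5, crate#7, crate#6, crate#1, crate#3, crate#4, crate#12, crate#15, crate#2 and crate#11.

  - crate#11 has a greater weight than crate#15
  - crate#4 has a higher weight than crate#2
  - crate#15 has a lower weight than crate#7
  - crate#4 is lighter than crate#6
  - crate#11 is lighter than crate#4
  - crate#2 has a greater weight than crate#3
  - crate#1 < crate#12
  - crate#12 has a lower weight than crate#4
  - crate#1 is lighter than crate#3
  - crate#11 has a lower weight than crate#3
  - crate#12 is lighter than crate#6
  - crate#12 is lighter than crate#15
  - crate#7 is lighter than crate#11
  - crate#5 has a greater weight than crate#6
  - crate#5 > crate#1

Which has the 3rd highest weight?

Piecing the relations together gives one ordering: crate#1 < crate#12 < crate#15 < crate#7 < crate#11 < crate#3 < crate#2 < crate#4 < crate#6 < crate#5.
Counting 3 from the largest end gives crate#4.

crate#4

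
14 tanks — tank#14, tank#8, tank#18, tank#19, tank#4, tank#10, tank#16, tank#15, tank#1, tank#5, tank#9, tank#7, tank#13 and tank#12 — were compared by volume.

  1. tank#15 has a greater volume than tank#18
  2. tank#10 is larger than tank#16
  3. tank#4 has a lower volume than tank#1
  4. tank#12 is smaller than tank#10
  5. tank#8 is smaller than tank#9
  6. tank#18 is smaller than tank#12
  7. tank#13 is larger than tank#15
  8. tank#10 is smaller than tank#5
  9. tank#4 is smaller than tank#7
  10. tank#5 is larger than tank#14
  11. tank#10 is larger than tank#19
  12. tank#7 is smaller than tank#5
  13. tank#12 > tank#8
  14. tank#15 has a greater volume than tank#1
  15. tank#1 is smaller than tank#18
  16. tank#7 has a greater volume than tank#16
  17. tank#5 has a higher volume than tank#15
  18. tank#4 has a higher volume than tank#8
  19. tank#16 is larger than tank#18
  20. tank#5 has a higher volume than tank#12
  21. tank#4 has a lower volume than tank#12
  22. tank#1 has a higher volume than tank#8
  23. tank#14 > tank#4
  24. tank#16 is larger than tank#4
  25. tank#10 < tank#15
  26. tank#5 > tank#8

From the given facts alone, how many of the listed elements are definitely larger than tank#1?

8

From tank#1 the given relations immediately reach tank#18, tank#15.
From those, tank#16, tank#12, tank#13, tank#5 — 6 in total.
From those, tank#10, tank#7 — 8 in total.
Nothing else is reachable above tank#1; 8 in all.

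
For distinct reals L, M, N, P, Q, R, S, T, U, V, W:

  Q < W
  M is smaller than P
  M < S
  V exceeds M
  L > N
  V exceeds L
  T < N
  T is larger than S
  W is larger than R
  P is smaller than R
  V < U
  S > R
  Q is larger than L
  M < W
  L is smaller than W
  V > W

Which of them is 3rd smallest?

R

Piecing the relations together gives one ordering: M < P < R < S < T < N < L < Q < W < V < U.
The 3rd smallest is R.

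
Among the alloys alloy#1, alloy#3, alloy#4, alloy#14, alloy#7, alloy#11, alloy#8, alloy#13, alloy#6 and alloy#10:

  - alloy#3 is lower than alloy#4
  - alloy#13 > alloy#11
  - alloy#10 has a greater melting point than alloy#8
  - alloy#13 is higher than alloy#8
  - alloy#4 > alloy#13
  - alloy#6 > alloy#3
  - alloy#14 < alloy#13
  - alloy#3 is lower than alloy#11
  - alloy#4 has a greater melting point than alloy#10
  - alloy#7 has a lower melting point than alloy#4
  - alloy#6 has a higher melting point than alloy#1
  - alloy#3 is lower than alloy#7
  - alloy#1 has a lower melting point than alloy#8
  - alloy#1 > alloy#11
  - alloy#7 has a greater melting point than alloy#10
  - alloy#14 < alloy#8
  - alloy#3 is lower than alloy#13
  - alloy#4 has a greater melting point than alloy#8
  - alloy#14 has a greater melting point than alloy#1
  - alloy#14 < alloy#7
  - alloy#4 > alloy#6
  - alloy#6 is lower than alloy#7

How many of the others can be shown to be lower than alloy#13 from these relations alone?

From alloy#13 the given relations immediately reach alloy#3, alloy#11, alloy#14, alloy#8.
From those, alloy#1 — 5 in total.
Nothing else is reachable below alloy#13; 5 in all.

5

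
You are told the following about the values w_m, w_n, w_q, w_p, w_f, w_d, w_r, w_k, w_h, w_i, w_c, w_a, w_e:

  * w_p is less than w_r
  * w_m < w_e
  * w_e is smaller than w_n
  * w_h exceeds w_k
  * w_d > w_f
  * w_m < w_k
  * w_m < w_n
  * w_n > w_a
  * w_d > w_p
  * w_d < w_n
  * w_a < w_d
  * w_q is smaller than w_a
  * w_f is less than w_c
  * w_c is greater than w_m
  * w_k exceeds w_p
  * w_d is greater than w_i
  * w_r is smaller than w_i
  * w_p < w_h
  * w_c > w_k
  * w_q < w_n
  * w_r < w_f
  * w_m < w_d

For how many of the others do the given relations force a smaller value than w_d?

7

From w_d the given relations immediately reach w_m, w_p, w_f, w_a, w_i.
From those, w_r, w_q — 7 in total.
Nothing else is reachable below w_d; 7 in all.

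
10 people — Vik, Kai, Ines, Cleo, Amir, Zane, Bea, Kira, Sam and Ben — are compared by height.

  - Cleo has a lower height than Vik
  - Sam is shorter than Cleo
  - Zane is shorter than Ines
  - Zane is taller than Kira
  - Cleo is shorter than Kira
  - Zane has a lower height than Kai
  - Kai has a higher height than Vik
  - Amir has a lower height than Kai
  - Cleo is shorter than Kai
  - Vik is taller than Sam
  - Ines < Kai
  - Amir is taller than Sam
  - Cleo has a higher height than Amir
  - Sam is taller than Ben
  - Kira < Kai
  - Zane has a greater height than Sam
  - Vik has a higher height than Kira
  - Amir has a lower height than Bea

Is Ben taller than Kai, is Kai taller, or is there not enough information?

Ben < Sam and Sam < Cleo give Ben < Cleo.
Then Cleo < Kira extends the chain to Kira.
Then Kira < Zane extends the chain to Zane.
Then Zane < Ines extends the chain to Ines.
Then Ines < Kai extends the chain to Kai.
So Kai is taller.

Kai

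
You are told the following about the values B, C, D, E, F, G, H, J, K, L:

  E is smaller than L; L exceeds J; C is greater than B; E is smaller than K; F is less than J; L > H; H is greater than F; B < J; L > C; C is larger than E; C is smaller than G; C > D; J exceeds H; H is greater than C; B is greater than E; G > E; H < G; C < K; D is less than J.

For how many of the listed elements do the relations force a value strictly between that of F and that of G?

1

The relations place F below G. An element lies strictly between them when it is forced above F and also forced below G.
Above F: {H, J, L}. Below G: {E, B, D, C, H}.
Intersection: {H} — 1.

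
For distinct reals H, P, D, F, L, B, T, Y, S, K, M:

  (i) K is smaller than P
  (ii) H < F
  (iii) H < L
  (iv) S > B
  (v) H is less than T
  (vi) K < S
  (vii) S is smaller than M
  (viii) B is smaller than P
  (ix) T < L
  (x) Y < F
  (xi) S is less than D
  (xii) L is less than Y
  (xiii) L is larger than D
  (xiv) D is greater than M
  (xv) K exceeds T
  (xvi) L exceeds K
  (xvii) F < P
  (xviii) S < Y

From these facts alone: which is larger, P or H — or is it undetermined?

Following the relations from H: H < T < K < S < M < D < L < Y < F < P.
So P is larger.

P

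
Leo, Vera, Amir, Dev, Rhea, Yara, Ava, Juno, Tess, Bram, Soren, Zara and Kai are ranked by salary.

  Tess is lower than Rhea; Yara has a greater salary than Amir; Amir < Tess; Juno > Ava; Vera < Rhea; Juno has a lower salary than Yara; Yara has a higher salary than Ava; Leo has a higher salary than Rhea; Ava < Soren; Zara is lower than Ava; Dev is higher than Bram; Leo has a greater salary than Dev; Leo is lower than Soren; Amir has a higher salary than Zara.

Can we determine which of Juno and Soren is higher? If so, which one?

Following every chain through Juno: above Juno we get Yara; below Juno we get Zara, Ava.
Soren is not reached, and no chain runs the other way from Soren to Juno.
So the given relations leave the order of Juno and Soren undetermined.

undetermined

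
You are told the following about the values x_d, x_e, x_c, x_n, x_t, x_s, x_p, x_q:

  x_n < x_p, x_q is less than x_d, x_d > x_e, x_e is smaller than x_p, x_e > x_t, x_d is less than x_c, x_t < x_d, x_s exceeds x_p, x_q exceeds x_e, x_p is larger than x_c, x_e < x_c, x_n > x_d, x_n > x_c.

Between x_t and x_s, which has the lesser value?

x_t < x_e and x_e < x_q give x_t < x_q.
With x_q < x_d: x_t < x_e < x_q < x_d.
With x_d < x_c: x_t < x_e < x_q < x_d < x_c.
Then x_c < x_n extends the chain to x_n.
With x_n < x_p: x_t < x_e < x_q < x_d < x_c < x_n < x_p.
With x_p < x_s: x_t < x_e < x_q < x_d < x_c < x_n < x_p < x_s.
So x_t < x_s; x_t is the smaller of the two.

x_t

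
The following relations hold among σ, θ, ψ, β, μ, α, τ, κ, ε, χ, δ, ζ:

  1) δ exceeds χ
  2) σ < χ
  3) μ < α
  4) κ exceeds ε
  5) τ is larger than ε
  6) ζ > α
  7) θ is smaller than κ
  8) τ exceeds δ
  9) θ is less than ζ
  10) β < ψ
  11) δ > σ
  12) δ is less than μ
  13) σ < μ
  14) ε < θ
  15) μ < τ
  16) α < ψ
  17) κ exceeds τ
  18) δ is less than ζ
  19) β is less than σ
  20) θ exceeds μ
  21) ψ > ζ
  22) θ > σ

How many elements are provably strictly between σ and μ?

2

Chaining upward from σ reaches: χ, δ, α, τ, θ, ζ, κ, ψ.
Chaining downward from μ reaches: β, χ, δ.
Strictly between σ and μ are those in both lists: χ, δ — 2 elements.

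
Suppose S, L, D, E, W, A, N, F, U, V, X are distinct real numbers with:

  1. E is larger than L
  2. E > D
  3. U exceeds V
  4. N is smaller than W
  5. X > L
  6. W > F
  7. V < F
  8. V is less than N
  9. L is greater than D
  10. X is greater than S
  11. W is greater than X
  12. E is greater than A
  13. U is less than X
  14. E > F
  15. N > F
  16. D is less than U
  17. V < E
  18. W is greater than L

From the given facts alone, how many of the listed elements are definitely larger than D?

5

From D the given relations immediately reach L, E, U.
From those, X, W — 5 in total.
No other element is forced above D by the given relations, so the count is 5.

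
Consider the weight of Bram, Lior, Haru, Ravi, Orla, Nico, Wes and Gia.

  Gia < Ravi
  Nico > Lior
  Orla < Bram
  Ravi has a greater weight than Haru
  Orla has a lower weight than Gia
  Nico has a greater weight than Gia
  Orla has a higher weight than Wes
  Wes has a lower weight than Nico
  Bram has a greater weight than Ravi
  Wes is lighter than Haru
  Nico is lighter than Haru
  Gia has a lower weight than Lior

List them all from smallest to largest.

Each adjacent pair is fixed by a given relation: Wes < Orla; Orla < Gia; Gia < Lior; Lior < Nico; Nico < Haru; Haru < Ravi; Ravi < Bram. Chaining them end to end gives the full order.

Wes < Orla < Gia < Lior < Nico < Haru < Ravi < Bram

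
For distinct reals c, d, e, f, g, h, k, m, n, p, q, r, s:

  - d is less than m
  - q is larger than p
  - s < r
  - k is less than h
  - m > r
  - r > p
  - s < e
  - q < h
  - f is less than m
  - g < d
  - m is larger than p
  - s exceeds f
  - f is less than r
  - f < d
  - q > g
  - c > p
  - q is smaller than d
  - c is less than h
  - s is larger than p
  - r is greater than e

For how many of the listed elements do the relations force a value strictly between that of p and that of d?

1

Chaining upward from p reaches: s, e, c, q, r, m, h.
Chaining downward from d reaches: f, g, q.
Strictly between p and d are those in both lists: q — 1 element.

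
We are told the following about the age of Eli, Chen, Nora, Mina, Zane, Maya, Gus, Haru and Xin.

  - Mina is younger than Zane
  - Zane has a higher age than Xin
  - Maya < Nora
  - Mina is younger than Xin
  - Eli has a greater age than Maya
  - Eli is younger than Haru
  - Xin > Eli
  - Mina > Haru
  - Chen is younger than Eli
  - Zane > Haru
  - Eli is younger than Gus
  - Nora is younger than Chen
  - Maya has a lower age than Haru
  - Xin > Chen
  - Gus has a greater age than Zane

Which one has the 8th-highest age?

Nora

Piecing the relations together gives one ordering: Maya < Nora < Chen < Eli < Haru < Mina < Xin < Zane < Gus.
Counting 8 from the largest end gives Nora.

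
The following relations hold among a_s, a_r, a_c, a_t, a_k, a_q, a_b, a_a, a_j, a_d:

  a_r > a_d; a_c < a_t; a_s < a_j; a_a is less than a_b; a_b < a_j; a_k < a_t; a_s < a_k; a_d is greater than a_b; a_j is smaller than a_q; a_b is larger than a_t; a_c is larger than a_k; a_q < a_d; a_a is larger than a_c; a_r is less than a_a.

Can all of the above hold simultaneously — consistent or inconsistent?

inconsistent

Chaining the given relations yields a_b < a_j < a_q < a_d < a_r < a_a, so a_b < a_a. But one relation states a_a < a_b. These cannot both hold.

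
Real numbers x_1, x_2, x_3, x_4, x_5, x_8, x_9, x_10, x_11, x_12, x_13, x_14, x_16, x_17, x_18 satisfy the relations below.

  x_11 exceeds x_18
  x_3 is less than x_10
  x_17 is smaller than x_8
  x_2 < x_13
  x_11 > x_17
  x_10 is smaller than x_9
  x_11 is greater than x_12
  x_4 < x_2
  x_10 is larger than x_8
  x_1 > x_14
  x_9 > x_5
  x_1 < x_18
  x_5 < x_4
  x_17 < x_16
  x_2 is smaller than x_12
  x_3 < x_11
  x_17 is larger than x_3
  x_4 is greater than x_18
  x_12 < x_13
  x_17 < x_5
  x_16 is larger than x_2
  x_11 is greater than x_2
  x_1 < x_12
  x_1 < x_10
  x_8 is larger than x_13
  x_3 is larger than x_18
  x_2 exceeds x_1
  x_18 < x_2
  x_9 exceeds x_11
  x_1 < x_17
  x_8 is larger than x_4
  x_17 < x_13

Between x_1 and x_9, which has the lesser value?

x_1

x_1 < x_18 and x_18 < x_3 give x_1 < x_3.
With x_3 < x_17: x_1 < x_18 < x_3 < x_17.
With x_17 < x_5: x_1 < x_18 < x_3 < x_17 < x_5.
Then x_5 < x_4 extends the chain to x_4.
With x_4 < x_2: x_1 < x_18 < x_3 < x_17 < x_5 < x_4 < x_2.
Then x_2 < x_12 extends the chain to x_12.
Then x_12 < x_13 extends the chain to x_13.
Then x_13 < x_8 extends the chain to x_8.
Then x_8 < x_10 extends the chain to x_10.
Then x_10 < x_9 extends the chain to x_9.
So x_1 < x_9; x_1 is the smaller of the two.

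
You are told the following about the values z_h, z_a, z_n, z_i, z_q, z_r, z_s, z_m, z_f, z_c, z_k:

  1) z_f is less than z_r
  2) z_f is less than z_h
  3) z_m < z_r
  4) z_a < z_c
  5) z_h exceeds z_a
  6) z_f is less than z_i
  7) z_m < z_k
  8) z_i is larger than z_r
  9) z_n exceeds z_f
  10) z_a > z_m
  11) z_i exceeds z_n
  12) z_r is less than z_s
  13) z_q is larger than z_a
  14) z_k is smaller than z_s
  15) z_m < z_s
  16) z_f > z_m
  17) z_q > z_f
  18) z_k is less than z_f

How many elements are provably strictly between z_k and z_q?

1

The relations place z_k below z_q. An element lies strictly between them when it is forced above z_k and also forced below z_q.
Above z_k: {z_f, z_r, z_s, z_h, z_n, z_i}. Below z_q: {z_m, z_f, z_a}.
Intersection: {z_f} — 1.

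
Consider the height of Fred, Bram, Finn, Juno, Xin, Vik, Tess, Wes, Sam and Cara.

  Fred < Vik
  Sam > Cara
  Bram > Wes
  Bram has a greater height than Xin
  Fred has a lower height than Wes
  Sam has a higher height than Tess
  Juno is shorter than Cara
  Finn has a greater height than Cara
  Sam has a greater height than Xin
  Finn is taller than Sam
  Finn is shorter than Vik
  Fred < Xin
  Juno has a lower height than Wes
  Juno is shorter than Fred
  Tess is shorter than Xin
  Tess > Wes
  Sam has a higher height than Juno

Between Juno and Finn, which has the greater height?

Chaining the given relations: Juno < Fred < Wes < Tess < Xin < Sam < Finn.
So Juno < Finn; Finn is the taller of the two.

Finn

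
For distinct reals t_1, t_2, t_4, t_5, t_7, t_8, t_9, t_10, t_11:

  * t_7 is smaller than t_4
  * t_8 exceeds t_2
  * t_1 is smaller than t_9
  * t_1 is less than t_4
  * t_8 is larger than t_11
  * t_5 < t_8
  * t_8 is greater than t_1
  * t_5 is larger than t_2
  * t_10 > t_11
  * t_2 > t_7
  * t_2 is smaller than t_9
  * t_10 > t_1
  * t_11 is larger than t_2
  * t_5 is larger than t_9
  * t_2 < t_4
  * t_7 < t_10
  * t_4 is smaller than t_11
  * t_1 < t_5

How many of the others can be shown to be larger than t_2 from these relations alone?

6

The elements the relations force above t_2 are t_9, t_4, t_11, t_10, t_5, t_8 — no chain reaches any other.
That is 6.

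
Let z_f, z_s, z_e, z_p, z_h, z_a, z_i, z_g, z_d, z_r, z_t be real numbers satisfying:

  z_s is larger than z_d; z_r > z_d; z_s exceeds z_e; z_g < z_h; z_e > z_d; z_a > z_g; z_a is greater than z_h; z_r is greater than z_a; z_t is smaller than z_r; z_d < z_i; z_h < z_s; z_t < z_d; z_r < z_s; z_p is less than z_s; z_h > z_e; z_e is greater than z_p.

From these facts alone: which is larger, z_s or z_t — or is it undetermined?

z_t < z_d and z_d < z_e give z_t < z_e.
With z_e < z_h: z_t < z_d < z_e < z_h.
With z_h < z_a: z_t < z_d < z_e < z_h < z_a.
With z_a < z_r: z_t < z_d < z_e < z_h < z_a < z_r.
With z_r < z_s: z_t < z_d < z_e < z_h < z_a < z_r < z_s.
So z_s is larger.

z_s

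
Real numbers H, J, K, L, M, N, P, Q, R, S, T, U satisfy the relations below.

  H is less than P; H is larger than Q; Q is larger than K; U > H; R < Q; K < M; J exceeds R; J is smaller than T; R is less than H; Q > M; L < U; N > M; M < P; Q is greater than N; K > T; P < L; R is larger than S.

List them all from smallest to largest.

The consecutive links are each given: S < R; R < J; J < T; T < K; K < M; M < N; N < Q; Q < H; H < P; P < L; L < U.

S < R < J < T < K < M < N < Q < H < P < L < U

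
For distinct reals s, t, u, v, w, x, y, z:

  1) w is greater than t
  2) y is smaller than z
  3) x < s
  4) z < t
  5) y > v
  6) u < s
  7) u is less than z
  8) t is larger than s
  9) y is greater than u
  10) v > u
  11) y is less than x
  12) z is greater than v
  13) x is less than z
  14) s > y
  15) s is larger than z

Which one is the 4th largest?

Piecing the relations together gives one ordering: u < v < y < x < z < s < t < w.
The 4th largest is z.

z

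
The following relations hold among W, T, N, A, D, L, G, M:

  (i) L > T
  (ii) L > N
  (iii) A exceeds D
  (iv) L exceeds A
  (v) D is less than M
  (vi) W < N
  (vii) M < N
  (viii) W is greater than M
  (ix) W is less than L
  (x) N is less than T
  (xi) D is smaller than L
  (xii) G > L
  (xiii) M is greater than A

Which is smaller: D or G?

The relevant relations are D < A; A < M; M < W; W < N; N < L; L < G.
Together: D < A < M < W < N < L < G.
So D < G; D is the smaller of the two.

D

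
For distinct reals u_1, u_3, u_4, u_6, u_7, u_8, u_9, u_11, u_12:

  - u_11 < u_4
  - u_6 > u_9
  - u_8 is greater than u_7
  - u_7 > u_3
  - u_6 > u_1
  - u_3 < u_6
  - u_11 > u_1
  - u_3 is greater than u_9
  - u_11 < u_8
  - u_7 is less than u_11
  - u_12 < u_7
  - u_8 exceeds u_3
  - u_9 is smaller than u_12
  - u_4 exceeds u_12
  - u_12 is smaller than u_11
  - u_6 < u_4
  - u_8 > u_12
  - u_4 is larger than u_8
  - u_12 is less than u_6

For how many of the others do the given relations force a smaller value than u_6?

From u_6 the given relations immediately reach u_9, u_1, u_3, u_12.
Nothing else is reachable below u_6; 4 in all.

4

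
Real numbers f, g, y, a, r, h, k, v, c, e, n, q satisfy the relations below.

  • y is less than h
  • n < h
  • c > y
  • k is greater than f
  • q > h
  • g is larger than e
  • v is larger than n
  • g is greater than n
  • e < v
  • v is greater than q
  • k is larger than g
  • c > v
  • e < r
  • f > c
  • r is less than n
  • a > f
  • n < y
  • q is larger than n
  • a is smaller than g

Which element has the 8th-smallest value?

The consecutive relations fix a unique order: e < r < n < y < h < q < v < c < f < a < g < k.
The 8th smallest is c.

c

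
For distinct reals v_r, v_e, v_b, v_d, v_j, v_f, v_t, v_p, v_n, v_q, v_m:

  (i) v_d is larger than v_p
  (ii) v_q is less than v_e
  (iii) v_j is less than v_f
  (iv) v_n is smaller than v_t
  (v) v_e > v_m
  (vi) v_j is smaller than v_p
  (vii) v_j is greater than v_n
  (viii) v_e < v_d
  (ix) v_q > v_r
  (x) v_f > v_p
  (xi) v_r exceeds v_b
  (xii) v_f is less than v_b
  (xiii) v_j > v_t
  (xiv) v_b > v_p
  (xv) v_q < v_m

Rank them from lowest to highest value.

v_n < v_t < v_j < v_p < v_f < v_b < v_r < v_q < v_m < v_e < v_d

Each adjacent pair is fixed by a given relation: v_n < v_t; v_t < v_j; v_j < v_p; v_p < v_f; v_f < v_b; v_b < v_r; v_r < v_q; v_q < v_m; v_m < v_e; v_e < v_d. Chaining them end to end gives the full order.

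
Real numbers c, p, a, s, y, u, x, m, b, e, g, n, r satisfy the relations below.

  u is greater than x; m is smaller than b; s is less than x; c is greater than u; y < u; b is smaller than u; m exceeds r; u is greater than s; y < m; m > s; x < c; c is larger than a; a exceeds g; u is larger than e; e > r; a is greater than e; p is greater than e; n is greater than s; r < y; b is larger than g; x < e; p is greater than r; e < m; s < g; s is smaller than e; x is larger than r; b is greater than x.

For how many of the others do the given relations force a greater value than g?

4

The elements the relations force above g are b, a, u, c — no chain reaches any other.
That is 4.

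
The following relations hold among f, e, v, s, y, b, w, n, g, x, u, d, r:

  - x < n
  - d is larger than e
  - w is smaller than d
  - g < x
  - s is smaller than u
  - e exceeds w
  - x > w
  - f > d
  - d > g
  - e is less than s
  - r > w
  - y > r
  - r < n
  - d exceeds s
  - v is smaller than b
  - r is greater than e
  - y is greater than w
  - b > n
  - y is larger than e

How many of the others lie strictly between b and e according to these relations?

Chaining upward from e reaches: s, r, d, n, y, f, u.
Chaining downward from b reaches: v, w, g, x, r, n.
Strictly between e and b are those in both lists: r, n — 2 elements.

2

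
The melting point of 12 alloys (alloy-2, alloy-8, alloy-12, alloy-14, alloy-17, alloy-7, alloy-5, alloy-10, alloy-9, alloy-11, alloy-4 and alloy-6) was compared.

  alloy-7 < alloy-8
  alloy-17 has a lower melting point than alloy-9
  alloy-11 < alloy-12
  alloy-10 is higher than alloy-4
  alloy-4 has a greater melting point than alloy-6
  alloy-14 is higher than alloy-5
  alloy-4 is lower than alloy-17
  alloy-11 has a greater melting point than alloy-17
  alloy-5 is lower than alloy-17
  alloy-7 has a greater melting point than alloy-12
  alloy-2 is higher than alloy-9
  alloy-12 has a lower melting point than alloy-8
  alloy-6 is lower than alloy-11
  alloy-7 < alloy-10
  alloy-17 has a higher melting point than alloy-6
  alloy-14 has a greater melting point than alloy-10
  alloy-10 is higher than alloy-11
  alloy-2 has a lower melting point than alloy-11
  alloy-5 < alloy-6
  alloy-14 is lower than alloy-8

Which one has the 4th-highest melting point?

alloy-7

Piecing the relations together gives one ordering: alloy-5 < alloy-6 < alloy-4 < alloy-17 < alloy-9 < alloy-2 < alloy-11 < alloy-12 < alloy-7 < alloy-10 < alloy-14 < alloy-8.
The 4th largest is alloy-7.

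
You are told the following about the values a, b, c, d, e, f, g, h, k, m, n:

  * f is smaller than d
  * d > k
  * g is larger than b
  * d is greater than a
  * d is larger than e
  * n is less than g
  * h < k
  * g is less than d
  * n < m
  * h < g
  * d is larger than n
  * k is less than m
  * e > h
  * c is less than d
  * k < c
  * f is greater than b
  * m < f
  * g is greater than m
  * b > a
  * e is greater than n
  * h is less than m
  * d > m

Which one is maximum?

d

Chaining downward from d: directly below it, k, c, n, a, e, m, g, f; then h, b.
That covers every other element, and nothing is given above d, so d is the maximum.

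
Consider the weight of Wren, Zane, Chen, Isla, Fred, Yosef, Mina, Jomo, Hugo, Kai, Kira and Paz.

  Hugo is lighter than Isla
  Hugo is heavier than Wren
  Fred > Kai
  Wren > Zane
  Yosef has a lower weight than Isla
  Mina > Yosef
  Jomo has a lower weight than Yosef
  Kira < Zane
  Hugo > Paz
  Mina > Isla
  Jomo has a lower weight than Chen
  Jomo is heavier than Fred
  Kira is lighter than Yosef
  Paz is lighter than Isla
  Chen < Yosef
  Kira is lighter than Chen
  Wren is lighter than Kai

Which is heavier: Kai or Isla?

Isla

Kai < Fred < Jomo < Chen < Yosef < Isla, by transitivity through Fred, Jomo, Chen, Yosef.
So Kai < Isla; Isla is the heavier of the two.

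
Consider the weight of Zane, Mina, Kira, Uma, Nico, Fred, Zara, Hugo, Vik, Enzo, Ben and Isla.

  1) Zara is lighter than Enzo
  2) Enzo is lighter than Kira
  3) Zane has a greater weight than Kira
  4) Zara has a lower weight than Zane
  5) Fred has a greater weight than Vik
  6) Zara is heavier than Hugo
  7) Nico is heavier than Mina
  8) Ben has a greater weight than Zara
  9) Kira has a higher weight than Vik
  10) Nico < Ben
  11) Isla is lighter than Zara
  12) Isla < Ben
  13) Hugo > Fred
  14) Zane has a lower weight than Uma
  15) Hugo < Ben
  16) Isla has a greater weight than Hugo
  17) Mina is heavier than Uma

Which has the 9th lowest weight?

Chaining the given pairs: Vik < Fred < Hugo < Isla < Zara < Enzo < Kira < Zane < Uma < Mina < Nico < Ben.
The 9th smallest is Uma.

Uma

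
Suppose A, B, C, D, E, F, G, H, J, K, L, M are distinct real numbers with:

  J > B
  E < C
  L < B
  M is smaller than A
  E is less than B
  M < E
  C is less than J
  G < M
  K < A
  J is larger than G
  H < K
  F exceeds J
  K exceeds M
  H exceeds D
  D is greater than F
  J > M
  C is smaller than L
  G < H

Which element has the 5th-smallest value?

L

Piecing the relations together gives one ordering: G < M < E < C < L < B < J < F < D < H < K < A.
The 5th smallest is L.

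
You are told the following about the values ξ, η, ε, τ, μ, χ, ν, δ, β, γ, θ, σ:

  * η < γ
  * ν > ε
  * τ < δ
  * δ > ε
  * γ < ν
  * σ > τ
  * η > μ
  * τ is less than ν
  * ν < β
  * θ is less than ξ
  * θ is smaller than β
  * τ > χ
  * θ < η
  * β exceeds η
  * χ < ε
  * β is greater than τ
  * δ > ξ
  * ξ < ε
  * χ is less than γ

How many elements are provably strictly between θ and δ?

2

The relations place θ below δ. An element lies strictly between them when it is forced above θ and also forced below δ.
Above θ: {ξ, ε, η, γ, ν, β}. Below δ: {χ, ξ, ε, τ}.
Intersection: {ξ, ε} — 2.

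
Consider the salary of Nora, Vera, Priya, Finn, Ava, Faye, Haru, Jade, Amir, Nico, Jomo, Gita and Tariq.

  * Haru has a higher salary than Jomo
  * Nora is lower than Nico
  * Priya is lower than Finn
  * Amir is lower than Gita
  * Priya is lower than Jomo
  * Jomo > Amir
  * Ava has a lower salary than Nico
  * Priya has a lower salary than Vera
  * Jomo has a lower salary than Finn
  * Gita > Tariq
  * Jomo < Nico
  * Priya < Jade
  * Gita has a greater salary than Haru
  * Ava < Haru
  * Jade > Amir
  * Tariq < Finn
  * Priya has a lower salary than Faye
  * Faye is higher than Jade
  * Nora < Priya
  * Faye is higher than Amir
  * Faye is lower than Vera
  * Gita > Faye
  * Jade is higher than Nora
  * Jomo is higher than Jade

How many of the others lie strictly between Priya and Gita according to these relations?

The relations place Priya below Gita. An element lies strictly between them when it is forced above Priya and also forced below Gita.
Above Priya: {Jade, Faye, Jomo, Haru, Finn, Vera, Nico}. Below Gita: {Nora, Amir, Jade, Faye, Jomo, Ava, Haru, Tariq}.
Intersection: {Jade, Faye, Jomo, Haru} — 4.

4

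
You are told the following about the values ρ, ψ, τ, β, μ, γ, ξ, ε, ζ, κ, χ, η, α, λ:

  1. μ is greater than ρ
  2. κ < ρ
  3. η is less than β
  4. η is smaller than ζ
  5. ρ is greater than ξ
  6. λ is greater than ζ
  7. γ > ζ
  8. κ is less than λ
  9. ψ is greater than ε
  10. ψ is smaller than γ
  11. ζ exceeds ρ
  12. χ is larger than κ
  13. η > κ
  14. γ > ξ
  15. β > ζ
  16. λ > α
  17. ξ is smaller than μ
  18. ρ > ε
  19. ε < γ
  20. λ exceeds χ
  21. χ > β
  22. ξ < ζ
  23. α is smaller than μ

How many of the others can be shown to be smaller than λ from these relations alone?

9

Directly below λ: κ, ζ, α, χ.
One step further: ξ, η, ρ, β (8 so far).
One step further: ε (9 so far).
Nothing else is reachable below λ; 9 in all.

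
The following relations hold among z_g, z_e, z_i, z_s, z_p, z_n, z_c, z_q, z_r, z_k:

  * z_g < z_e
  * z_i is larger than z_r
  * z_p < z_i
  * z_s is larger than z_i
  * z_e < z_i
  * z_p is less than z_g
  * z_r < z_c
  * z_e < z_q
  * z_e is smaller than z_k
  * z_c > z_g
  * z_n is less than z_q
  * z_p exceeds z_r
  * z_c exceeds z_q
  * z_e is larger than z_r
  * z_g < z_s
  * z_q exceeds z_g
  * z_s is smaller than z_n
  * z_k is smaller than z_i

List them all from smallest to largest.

z_r < z_p < z_g < z_e < z_k < z_i < z_s < z_n < z_q < z_c

Each adjacent pair is fixed by a given relation: z_r < z_p; z_p < z_g; z_g < z_e; z_e < z_k; z_k < z_i; z_i < z_s; z_s < z_n; z_n < z_q; z_q < z_c. Chaining them end to end gives the full order.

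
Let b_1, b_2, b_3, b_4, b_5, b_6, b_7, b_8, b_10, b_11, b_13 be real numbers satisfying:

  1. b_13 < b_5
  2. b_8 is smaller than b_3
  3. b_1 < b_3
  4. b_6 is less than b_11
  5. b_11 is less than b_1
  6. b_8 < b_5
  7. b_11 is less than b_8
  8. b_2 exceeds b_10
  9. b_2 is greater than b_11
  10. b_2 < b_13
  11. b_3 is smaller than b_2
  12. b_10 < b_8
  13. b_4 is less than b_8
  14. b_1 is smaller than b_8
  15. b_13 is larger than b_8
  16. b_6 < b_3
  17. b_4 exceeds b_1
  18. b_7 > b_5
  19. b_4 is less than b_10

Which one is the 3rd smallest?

b_1

The consecutive relations fix a unique order: b_6 < b_11 < b_1 < b_4 < b_10 < b_8 < b_3 < b_2 < b_13 < b_5 < b_7.
The 3rd smallest is b_1.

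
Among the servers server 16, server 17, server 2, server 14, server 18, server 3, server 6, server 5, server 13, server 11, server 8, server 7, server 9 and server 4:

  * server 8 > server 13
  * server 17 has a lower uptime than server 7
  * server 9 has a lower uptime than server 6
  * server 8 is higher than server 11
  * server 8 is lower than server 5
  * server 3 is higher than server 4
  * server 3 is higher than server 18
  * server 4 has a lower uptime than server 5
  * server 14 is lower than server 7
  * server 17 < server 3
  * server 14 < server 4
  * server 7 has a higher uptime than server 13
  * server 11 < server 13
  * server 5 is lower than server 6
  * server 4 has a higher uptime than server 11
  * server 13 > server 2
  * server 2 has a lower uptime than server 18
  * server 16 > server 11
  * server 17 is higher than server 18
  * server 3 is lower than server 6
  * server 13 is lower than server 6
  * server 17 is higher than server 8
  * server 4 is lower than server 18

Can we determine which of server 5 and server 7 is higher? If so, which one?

Following every chain through server 5: above server 5 we get server 6; below server 5 we get server 2, server 14, server 11, server 4, server 13, server 8.
server 7 is not reached, and no chain runs the other way from server 7 to server 5.
So the given relations leave the order of server 5 and server 7 undetermined.

undetermined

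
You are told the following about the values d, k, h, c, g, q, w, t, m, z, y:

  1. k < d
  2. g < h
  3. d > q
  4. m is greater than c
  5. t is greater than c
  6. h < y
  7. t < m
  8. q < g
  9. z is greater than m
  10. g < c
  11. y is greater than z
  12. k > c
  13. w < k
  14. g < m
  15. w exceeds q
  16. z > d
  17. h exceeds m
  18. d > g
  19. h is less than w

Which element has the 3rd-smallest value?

c

Chaining the given pairs: q < g < c < t < m < h < w < k < d < z < y.
Counting 3 from the smallest end gives c.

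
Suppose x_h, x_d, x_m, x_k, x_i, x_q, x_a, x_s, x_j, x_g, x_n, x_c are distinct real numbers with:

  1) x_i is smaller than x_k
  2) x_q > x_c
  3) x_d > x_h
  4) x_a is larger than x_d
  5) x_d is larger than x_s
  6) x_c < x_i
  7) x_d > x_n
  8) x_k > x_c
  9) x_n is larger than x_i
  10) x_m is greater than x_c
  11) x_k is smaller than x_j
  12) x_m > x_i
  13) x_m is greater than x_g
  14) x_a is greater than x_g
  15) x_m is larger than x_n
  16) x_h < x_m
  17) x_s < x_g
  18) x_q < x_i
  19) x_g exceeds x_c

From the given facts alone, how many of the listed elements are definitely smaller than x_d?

6

The elements the relations force below x_d are x_c, x_q, x_h, x_i, x_s, x_n — no chain reaches any other.
That is 6.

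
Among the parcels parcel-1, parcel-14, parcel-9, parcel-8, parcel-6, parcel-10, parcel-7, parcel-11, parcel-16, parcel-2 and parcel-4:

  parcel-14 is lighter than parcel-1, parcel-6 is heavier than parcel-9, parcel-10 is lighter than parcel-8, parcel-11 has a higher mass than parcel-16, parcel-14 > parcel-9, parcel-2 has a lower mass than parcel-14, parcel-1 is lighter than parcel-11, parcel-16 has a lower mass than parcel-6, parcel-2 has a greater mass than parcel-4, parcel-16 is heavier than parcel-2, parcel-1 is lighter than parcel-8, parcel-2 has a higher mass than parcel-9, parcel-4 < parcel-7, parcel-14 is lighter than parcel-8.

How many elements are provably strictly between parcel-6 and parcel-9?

Chaining upward from parcel-9 reaches: parcel-2, parcel-14, parcel-16, parcel-1, parcel-8, parcel-11.
Chaining downward from parcel-6 reaches: parcel-4, parcel-2, parcel-16.
Strictly between parcel-9 and parcel-6 are those in both lists: parcel-2, parcel-16 — 2 elements.

2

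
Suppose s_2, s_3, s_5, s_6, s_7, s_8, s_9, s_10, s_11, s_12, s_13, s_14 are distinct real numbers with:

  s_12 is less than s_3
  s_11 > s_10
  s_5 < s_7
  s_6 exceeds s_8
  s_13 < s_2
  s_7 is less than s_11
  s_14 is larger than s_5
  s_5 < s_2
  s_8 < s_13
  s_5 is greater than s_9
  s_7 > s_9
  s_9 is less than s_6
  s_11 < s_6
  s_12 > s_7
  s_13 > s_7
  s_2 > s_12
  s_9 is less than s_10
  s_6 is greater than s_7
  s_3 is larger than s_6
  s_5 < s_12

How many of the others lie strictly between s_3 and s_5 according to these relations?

4

Chaining upward from s_5 reaches: s_7, s_14, s_11, s_13, s_6, s_12, s_2.
Chaining downward from s_3 reaches: s_9, s_7, s_8, s_10, s_11, s_6, s_12.
Strictly between s_5 and s_3 are those in both lists: s_7, s_11, s_6, s_12 — 4 elements.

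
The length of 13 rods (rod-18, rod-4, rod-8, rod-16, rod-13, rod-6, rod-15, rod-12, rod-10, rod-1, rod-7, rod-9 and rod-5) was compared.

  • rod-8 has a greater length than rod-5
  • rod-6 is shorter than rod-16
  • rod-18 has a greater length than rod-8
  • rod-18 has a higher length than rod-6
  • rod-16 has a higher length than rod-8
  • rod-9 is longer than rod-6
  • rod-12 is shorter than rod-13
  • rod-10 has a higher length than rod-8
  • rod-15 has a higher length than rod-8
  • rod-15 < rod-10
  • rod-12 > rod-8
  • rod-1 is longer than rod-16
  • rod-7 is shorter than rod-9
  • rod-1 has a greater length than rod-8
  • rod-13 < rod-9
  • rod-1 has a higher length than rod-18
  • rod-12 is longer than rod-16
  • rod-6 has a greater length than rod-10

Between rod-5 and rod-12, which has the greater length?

Link the given pairs in sequence: rod-5 < rod-8; rod-8 < rod-15; rod-15 < rod-10; rod-10 < rod-6; rod-6 < rod-16; rod-16 < rod-12.
Chaining these gives rod-5 < rod-8 < rod-15 < rod-10 < rod-6 < rod-16 < rod-12.
So rod-5 < rod-12; rod-12 is the longer of the two.

rod-12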